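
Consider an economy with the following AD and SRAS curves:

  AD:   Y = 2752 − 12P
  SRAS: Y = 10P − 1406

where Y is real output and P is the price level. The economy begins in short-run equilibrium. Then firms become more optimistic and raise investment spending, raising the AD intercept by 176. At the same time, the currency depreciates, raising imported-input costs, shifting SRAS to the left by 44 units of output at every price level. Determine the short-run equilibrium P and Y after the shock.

After both shocks: AD is Y = 2928 − 12P and SRAS is Y = 10P − 1450.
Setting them equal: 4378 = 22P, so P = 199.
Y = 2928 − 12·199 = 540.

P = 199, Y = 540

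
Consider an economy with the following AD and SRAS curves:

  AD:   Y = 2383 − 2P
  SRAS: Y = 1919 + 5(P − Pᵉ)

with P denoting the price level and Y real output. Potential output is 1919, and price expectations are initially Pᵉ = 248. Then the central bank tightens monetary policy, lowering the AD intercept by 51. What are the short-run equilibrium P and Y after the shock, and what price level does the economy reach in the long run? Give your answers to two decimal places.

AD shifts left: new AD is Y = 2332 − 2P. With Pᵉ = 248, SRAS is Y = 679 + 5P.
Short run: 2332 − 2P = 679 + 5P gives 1653 = 7P, so P = 236.14 and Y = 2332 − 2P = 1859.71.
Y = 1859.71 is below potential 1919; expectations adjust and SRAS shifts right until Y = 1919.
Long run: on the new AD curve, 1919 = 2332 − 2P gives P = 206.50.

Short run: P = 236.14, Y = 1859.71. Long run: P = 206.50.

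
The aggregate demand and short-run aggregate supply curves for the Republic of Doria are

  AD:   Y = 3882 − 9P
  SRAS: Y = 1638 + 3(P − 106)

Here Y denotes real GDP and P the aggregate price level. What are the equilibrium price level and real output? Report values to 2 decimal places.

P = 213.50, Y = 1960.50

Write SRAS as Y = 1638 + 3P − 318 = 1320 + 3P.
Set AD = SRAS: 3882 − 9P = 1320 + 3P, so 2562 = 12P and P = 213.50.
Substituting into AD, Y = 3882 − 9P = 1960.50.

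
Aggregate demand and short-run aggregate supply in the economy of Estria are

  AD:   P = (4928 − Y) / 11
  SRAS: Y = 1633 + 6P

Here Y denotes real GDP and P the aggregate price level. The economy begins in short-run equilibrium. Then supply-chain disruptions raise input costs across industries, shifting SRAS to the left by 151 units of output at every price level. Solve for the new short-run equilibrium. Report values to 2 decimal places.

This is a negative supply shock: SRAS shifts left.
New SRAS: Y = 1482 + 6P.
Set AD = SRAS: 4928 − 11P = 1482 + 6P, so 3446 = 17P and P = 202.71.
Substituting into AD, Y = 2698.24.

P = 202.71, Y = 2698.24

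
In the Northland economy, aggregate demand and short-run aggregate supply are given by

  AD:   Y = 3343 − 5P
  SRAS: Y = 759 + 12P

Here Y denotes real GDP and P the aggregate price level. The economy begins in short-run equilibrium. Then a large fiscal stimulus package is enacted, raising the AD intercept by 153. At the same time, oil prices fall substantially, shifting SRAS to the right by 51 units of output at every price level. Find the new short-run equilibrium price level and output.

After both shocks: AD is Y = 3496 − 5P and SRAS is Y = 810 + 12P.
Setting them equal: 2686 = 17P, so P = 158.
Y = 3496 − 5·158 = 2706.

P = 158, Y = 2706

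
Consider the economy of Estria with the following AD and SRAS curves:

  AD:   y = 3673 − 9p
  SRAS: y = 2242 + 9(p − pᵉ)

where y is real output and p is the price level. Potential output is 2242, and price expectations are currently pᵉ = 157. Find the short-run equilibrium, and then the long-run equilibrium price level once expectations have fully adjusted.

Short run: p = 158, y = 2251. Long run: p = 159.

Short run: with pᵉ = 157, SRAS is y = 829 + 9p. Setting AD = SRAS gives 2844 = 18p, so p = 158 and y = 3673 − 9·158 = 2251.
Output 2251 is above potential 2242, so over time expected prices rise and SRAS shifts left until y returns to 2242.
Long run: y = 2242 on the AD curve gives 2242 = 3673 − 9p, so p = 159.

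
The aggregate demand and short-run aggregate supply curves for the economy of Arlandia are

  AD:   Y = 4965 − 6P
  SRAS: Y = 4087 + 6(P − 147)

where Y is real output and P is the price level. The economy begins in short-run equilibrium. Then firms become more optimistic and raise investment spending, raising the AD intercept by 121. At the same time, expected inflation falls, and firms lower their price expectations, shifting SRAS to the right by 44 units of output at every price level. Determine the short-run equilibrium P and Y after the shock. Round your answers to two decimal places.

After both shocks: AD is Y = 5086 − 6P and SRAS is Y = 3249 + 6P.
Setting them equal: 1837 = 12P, so P = 153.08.
Substituting into AD, Y = 4167.50.

P = 153.08, Y = 4167.50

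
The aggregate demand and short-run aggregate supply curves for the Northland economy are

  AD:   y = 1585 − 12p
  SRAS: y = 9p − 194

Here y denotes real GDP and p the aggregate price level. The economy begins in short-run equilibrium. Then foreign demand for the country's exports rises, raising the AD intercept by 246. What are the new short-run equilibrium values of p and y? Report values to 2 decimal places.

p = 96.43, y = 673.86

This is a positive demand shock: AD shifts right.
New AD: y = 1831 − 12p.
Set AD = SRAS: 1831 − 12p = 9p − 194, so 2025 = 21p and p = 96.43.
Substituting into AD, y = 673.86.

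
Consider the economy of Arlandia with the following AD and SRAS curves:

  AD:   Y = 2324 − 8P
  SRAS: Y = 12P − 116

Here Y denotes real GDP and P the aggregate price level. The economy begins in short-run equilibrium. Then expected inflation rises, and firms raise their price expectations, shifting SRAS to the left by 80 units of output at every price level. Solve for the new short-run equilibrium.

P = 126, Y = 1316

This is a negative supply shock: SRAS shifts left.
New SRAS: Y = 12P − 196.
Set AD = SRAS: 2324 − 8P = 12P − 196, so 2520 = 20P and P = 126.
Y = 2324 − 8·126 = 1316.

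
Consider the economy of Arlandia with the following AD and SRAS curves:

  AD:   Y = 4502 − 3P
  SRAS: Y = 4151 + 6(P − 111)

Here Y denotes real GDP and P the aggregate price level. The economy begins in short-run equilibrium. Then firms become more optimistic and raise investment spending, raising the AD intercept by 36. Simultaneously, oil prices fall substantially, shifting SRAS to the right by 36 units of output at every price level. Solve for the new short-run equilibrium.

After both shocks: AD is Y = 4538 − 3P and SRAS is Y = 3521 + 6P.
Setting them equal: 1017 = 9P, so P = 113.
Y = 4538 − 3·113 = 4199.

P = 113, Y = 4199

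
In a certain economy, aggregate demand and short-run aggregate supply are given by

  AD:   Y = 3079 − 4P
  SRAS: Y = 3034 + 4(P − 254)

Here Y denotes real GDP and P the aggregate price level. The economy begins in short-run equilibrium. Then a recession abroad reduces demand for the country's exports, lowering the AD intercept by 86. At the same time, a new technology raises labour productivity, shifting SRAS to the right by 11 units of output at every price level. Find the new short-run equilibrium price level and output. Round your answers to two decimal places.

After both shocks: AD is Y = 2993 − 4P and SRAS is Y = 2029 + 4P.
Setting them equal: 964 = 8P, so P = 120.50.
Substituting into AD, Y = 2511.00.

P = 120.50, Y = 2511.00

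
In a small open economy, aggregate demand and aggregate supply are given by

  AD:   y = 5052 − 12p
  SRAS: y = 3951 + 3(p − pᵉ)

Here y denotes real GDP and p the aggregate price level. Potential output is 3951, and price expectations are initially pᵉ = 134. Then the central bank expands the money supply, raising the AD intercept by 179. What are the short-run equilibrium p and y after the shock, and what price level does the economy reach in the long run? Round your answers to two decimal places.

Short run: p = 112.13, y = 3885.40. Long run: p = 106.67.

AD shifts right: new AD is y = 5231 − 12p. With pᵉ = 134, SRAS is y = 3549 + 3p.
Short run: 5231 − 12p = 3549 + 3p gives 1682 = 15p, so p = 112.13 and y = 5231 − 12p = 3885.40.
y = 3885.40 is below potential 3951; expectations adjust and SRAS shifts right until y = 3951.
Long run: on the new AD curve, 3951 = 5231 − 12p gives p = 106.67.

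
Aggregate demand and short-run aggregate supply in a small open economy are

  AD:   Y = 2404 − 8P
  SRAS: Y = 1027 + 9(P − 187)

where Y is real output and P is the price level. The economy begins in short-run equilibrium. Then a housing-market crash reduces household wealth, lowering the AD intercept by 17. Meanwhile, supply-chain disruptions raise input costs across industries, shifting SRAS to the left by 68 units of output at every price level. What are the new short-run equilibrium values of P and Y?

After both shocks: AD is Y = 2387 − 8P and SRAS is Y = 9P − 724.
Setting them equal: 3111 = 17P, so P = 183.
Y = 2387 − 8·183 = 923.

P = 183, Y = 923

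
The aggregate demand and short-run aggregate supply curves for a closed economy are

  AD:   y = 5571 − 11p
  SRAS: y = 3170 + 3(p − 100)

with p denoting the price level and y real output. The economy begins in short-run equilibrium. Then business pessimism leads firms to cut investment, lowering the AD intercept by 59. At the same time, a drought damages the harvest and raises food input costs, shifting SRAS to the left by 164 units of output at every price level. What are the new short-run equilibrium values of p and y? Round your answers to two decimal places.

After both shocks: AD is y = 5512 − 11p and SRAS is y = 2706 + 3p.
Setting them equal: 2806 = 14p, so p = 200.43.
Substituting into AD, y = 3307.29.

p = 200.43, y = 3307.29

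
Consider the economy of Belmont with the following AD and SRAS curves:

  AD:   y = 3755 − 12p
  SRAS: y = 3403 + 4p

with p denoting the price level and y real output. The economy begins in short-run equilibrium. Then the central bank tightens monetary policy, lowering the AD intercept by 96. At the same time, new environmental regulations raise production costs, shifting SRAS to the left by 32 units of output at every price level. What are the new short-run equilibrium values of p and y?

p = 18, y = 3443

After both shocks: AD is y = 3659 − 12p and SRAS is y = 3371 + 4p.
Setting them equal: 288 = 16p, so p = 18.
y = 3659 − 12·18 = 3443.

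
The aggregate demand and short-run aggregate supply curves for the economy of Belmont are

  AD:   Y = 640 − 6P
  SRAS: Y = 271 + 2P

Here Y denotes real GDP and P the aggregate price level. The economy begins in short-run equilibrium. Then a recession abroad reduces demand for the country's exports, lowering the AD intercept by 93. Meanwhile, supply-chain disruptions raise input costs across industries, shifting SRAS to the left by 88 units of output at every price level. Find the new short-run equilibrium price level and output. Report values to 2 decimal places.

P = 45.50, Y = 274.00

After both shocks: AD is Y = 547 − 6P and SRAS is Y = 183 + 2P.
Setting them equal: 364 = 8P, so P = 45.50.
Substituting into AD, Y = 274.00.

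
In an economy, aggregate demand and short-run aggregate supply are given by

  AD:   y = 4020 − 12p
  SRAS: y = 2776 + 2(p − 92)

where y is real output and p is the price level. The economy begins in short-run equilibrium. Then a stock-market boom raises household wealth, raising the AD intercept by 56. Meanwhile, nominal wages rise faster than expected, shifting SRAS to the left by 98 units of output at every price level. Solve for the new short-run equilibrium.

p = 113, y = 2720

After both shocks: AD is y = 4076 − 12p and SRAS is y = 2494 + 2p.
Setting them equal: 1582 = 14p, so p = 113.
y = 4076 − 12·113 = 2720.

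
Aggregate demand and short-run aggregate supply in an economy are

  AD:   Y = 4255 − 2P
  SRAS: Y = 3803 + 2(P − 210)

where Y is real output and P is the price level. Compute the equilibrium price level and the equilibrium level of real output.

Write SRAS as Y = 3803 + 2P − 420 = 3383 + 2P.
Set AD = SRAS: 4255 − 2P = 3383 + 2P, so 872 = 4P and P = 218.
Then Y = 4255 − 2·218 = 3819.

P = 218, Y = 3819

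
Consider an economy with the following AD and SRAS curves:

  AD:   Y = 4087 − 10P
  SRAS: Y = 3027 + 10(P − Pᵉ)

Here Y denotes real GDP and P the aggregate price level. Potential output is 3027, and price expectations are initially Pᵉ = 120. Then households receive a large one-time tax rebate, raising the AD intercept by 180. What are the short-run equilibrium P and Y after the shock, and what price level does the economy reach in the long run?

Short run: P = 122, Y = 3047. Long run: P = 124.

AD shifts right: new AD is Y = 4267 − 10P. With Pᵉ = 120, SRAS is Y = 1827 + 10P.
Short run: 4267 − 10P = 1827 + 10P gives 2440 = 20P, so P = 122 and Y = 4267 − 10·122 = 3047.
Y = 3047 is above potential 3027; expectations adjust and SRAS shifts left until Y = 3027.
Long run: on the new AD curve, 3027 = 4267 − 10P gives P = 124.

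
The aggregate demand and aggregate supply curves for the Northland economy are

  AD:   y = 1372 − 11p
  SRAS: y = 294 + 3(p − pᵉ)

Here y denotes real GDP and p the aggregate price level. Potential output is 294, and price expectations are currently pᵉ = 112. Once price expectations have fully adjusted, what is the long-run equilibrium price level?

Long-run p = 98

Short run: with pᵉ = 112, SRAS is y = 3p − 42. Setting AD = SRAS gives 1414 = 14p, so p = 101 and y = 1372 − 11·101 = 261.
Output 261 is below potential 294, so over time expected prices fall and SRAS shifts right until y returns to 294.
Long run: y = 294 on the AD curve gives 294 = 1372 − 11p, so p = 98.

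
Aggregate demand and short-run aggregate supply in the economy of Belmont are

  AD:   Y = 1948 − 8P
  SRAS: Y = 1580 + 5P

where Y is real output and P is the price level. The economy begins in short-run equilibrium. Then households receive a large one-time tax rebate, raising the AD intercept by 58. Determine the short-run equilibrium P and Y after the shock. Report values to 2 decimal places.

This is a positive demand shock: AD shifts right.
New AD: Y = 2006 − 8P.
Set AD = SRAS: 2006 − 8P = 1580 + 5P, so 426 = 13P and P = 32.77.
Substituting into AD, Y = 1743.85.

P = 32.77, Y = 1743.85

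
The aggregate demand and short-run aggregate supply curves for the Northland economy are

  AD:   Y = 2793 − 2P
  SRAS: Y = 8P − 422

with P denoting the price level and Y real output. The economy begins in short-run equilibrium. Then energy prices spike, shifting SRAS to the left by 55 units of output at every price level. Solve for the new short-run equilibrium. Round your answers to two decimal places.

This is a negative supply shock: SRAS shifts left.
New SRAS: Y = 8P − 477.
Set AD = SRAS: 2793 − 2P = 8P − 477, so 3270 = 10P and P = 327.00.
Substituting into AD, Y = 2139.00.

P = 327.00, Y = 2139.00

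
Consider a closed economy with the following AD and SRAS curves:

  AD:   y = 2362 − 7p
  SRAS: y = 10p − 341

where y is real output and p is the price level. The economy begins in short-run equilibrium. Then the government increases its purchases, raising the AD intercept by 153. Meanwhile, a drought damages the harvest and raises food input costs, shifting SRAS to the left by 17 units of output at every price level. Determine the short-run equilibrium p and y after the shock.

p = 169, y = 1332

After both shocks: AD is y = 2515 − 7p and SRAS is y = 10p − 358.
Setting them equal: 2873 = 17p, so p = 169.
y = 2515 − 7·169 = 1332.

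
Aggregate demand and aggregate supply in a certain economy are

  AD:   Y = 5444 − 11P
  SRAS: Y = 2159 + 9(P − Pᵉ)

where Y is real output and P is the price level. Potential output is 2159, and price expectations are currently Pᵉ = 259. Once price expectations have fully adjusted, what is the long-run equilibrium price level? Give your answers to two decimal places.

Long-run P = 298.64

Short run: with Pᵉ = 259, SRAS is Y = 9P − 172. Setting AD = SRAS gives 5616 = 20P, so P = 280.80 and Y = 5444 − 11P = 2355.20.
Output 2355.20 is above potential 2159, so over time expected prices rise and SRAS shifts left until Y returns to 2159.
Long run: Y = 2159 on the AD curve gives 2159 = 5444 − 11P, so P = 298.64.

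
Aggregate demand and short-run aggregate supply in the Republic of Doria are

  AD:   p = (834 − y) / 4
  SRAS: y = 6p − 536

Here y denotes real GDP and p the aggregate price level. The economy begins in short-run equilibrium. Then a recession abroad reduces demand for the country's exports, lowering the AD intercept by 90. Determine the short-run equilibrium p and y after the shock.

p = 128, y = 232

This is a negative demand shock: AD shifts left.
New AD: y = 744 − 4p.
Set AD = SRAS: 744 − 4p = 6p − 536, so 1280 = 10p and p = 128.
y = 744 − 4·128 = 232.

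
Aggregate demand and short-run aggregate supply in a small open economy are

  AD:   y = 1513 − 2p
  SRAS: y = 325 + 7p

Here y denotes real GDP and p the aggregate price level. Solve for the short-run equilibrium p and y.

p = 132, y = 1249

Set AD = SRAS: 1513 − 2p = 325 + 7p, so 1188 = 9p and p = 132.
Then y = 1513 − 2·132 = 1249.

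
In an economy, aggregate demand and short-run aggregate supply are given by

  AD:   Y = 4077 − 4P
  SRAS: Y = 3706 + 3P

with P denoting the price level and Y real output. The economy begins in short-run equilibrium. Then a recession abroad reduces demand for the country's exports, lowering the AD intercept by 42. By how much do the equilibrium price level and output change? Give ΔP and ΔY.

ΔP = -6, ΔY = -18

This is a negative demand shock: AD shifts left.
New AD: Y = 4035 − 4P.
Set AD = SRAS: 4035 − 4P = 3706 + 3P, so 329 = 7P and P = 47.
Y = 4035 − 4·47 = 3847.
Initially P = 53, Y = 3865, so ΔP = -6 and ΔY = -18.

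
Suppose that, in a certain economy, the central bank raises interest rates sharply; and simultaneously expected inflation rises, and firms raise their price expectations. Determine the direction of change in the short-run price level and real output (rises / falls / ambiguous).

The first event is a negative demand shock: AD shifts left, which by itself pushes P down and Y down.
The second is an adverse supply shock: SRAS shifts left, which by itself pushes P up and Y down.
The two shocks push P in opposite directions, so the effect on P is ambiguous. Both shocks push Y down, so Y falls.

Price level: ambiguous; output: falls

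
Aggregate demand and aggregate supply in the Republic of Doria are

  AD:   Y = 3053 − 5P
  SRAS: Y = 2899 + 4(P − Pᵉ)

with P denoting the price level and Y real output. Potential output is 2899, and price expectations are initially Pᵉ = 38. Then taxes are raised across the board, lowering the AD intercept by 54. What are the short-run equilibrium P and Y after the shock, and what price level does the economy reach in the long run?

Short run: P = 28, Y = 2859. Long run: P = 20.

AD shifts left: new AD is Y = 2999 − 5P. With Pᵉ = 38, SRAS is Y = 2747 + 4P.
Short run: 2999 − 5P = 2747 + 4P gives 252 = 9P, so P = 28 and Y = 2999 − 5·28 = 2859.
Y = 2859 is below potential 2899; expectations adjust and SRAS shifts right until Y = 2899.
Long run: on the new AD curve, 2899 = 2999 − 5P gives P = 20.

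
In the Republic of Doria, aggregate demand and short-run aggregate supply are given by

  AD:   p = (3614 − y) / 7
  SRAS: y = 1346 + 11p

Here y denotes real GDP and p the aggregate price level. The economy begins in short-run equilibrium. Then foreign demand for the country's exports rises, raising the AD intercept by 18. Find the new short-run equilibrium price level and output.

This is a positive demand shock: AD shifts right.
New AD: y = 3632 − 7p.
Set AD = SRAS: 3632 − 7p = 1346 + 11p, so 2286 = 18p and p = 127.
y = 3632 − 7·127 = 2743.

p = 127, y = 2743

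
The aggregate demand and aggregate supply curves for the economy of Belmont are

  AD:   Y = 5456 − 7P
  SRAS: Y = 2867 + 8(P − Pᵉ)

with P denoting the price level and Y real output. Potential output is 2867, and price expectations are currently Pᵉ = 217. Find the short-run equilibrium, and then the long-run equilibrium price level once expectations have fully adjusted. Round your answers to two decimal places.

Short run: with Pᵉ = 217, SRAS is Y = 1131 + 8P. Setting AD = SRAS gives 4325 = 15P, so P = 288.33 and Y = 5456 − 7P = 3437.67.
Output 3437.67 is above potential 2867, so over time expected prices rise and SRAS shifts left until Y returns to 2867.
Long run: Y = 2867 on the AD curve gives 2867 = 5456 − 7P, so P = 369.86.

Short run: P = 288.33, Y = 3437.67. Long run: P = 369.86.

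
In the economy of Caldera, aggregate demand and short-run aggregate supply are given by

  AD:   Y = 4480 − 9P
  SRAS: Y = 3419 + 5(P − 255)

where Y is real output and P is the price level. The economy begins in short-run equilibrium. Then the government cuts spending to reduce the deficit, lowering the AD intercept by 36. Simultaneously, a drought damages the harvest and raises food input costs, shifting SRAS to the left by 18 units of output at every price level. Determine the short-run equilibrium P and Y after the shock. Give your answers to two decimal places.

P = 165.57, Y = 2953.86

After both shocks: AD is Y = 4444 − 9P and SRAS is Y = 2126 + 5P.
Setting them equal: 2318 = 14P, so P = 165.57.
Substituting into AD, Y = 2953.86.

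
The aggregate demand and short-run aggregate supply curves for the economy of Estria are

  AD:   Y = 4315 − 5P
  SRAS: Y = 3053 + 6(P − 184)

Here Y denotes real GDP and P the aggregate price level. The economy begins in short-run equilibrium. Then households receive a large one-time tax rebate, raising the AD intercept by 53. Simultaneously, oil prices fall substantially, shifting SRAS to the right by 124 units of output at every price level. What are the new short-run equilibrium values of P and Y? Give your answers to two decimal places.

P = 208.64, Y = 3324.82

After both shocks: AD is Y = 4368 − 5P and SRAS is Y = 2073 + 6P.
Setting them equal: 2295 = 11P, so P = 208.64.
Substituting into AD, Y = 3324.82.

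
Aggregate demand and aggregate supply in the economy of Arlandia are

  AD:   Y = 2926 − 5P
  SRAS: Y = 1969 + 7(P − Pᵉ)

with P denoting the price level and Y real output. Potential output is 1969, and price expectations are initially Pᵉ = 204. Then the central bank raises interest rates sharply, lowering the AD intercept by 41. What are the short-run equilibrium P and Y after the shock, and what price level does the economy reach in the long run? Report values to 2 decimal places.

AD shifts left: new AD is Y = 2885 − 5P. With Pᵉ = 204, SRAS is Y = 541 + 7P.
Short run: 2885 − 5P = 541 + 7P gives 2344 = 12P, so P = 195.33 and Y = 2885 − 5P = 1908.33.
Y = 1908.33 is below potential 1969; expectations adjust and SRAS shifts right until Y = 1969.
Long run: on the new AD curve, 1969 = 2885 − 5P gives P = 183.20.

Short run: P = 195.33, Y = 1908.33. Long run: P = 183.20.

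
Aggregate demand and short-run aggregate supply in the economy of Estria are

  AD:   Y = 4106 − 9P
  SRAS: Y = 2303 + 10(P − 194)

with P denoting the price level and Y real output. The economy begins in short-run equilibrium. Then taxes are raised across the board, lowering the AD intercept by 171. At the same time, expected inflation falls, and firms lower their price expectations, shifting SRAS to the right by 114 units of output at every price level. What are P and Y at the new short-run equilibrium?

P = 182, Y = 2297

After both shocks: AD is Y = 3935 − 9P and SRAS is Y = 477 + 10P.
Setting them equal: 3458 = 19P, so P = 182.
Y = 3935 − 9·182 = 2297.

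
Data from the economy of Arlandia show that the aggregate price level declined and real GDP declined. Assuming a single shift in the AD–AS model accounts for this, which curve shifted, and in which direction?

AD shifted left

P fell and Y fell. An AD shift moves P and Y in the same direction; an SRAS shift moves them in opposite directions.
Here P and Y moved in the same direction, so the AD curve shifted.
Since Y fell, AD shifted left.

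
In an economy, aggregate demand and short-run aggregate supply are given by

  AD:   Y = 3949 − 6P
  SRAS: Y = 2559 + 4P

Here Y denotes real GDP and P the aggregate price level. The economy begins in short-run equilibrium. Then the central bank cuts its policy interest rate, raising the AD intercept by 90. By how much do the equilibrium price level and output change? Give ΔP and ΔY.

This is a positive demand shock: AD shifts right.
New AD: Y = 4039 − 6P.
Set AD = SRAS: 4039 − 6P = 2559 + 4P, so 1480 = 10P and P = 148.
Y = 4039 − 6·148 = 3151.
Initially P = 139, Y = 3115, so ΔP = +9 and ΔY = +36.

ΔP = +9, ΔY = +36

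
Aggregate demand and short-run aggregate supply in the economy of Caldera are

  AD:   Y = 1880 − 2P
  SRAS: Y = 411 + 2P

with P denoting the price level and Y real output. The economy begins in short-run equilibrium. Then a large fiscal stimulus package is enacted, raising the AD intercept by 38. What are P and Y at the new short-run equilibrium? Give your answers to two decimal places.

This is a positive demand shock: AD shifts right.
New AD: Y = 1918 − 2P.
Set AD = SRAS: 1918 − 2P = 411 + 2P, so 1507 = 4P and P = 376.75.
Substituting into AD, Y = 1164.50.

P = 376.75, Y = 1164.50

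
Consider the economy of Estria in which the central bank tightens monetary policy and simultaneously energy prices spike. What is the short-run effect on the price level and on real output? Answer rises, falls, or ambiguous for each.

The first event is a negative demand shock: AD shifts left, which by itself pushes P down and Y down.
The second is an adverse supply shock: SRAS shifts left, which by itself pushes P up and Y down.
The two shocks push P in opposite directions, so the effect on P is ambiguous. Both shocks push Y down, so Y falls.

Price level: ambiguous; output: falls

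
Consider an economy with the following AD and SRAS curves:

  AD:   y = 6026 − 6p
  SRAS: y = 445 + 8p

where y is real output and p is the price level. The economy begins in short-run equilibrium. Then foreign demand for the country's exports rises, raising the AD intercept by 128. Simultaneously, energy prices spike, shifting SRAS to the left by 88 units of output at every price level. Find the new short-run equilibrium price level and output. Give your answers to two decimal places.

p = 414.07, y = 3669.57

After both shocks: AD is y = 6154 − 6p and SRAS is y = 357 + 8p.
Setting them equal: 5797 = 14p, so p = 414.07.
Substituting into AD, y = 3669.57.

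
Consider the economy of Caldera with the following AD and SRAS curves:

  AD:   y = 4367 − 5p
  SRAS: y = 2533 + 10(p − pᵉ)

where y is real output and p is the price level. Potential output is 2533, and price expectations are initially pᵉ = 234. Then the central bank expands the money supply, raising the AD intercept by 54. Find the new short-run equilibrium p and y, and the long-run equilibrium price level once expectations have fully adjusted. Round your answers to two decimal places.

Short run: p = 281.87, y = 3011.67. Long run: p = 377.60.

AD shifts right: new AD is y = 4421 − 5p. With pᵉ = 234, SRAS is y = 193 + 10p.
Short run: 4421 − 5p = 193 + 10p gives 4228 = 15p, so p = 281.87 and y = 4421 − 5p = 3011.67.
y = 3011.67 is above potential 2533; expectations adjust and SRAS shifts left until y = 2533.
Long run: on the new AD curve, 2533 = 4421 − 5p gives p = 377.60.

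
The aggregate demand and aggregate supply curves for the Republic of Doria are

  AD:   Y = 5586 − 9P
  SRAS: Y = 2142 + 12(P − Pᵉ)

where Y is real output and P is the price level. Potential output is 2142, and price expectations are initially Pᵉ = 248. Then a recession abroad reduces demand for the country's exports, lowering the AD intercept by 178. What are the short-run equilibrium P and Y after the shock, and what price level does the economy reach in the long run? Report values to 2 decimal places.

AD shifts left: new AD is Y = 5408 − 9P. With Pᵉ = 248, SRAS is Y = 12P − 834.
Short run: 5408 − 9P = 12P − 834 gives 6242 = 21P, so P = 297.24 and Y = 5408 − 9P = 2732.86.
Y = 2732.86 is above potential 2142; expectations adjust and SRAS shifts left until Y = 2142.
Long run: on the new AD curve, 2142 = 5408 − 9P gives P = 362.89.

Short run: P = 297.24, Y = 2732.86. Long run: P = 362.89.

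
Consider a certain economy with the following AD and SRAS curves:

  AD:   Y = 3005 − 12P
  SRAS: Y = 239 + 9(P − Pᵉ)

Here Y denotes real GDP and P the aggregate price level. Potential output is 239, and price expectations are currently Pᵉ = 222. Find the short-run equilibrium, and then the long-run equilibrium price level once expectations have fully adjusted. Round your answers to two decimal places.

Short run: with Pᵉ = 222, SRAS is Y = 9P − 1759. Setting AD = SRAS gives 4764 = 21P, so P = 226.86 and Y = 3005 − 12P = 282.71.
Output 282.71 is above potential 239, so over time expected prices rise and SRAS shifts left until Y returns to 239.
Long run: Y = 239 on the AD curve gives 239 = 3005 − 12P, so P = 230.50.

Short run: P = 226.86, Y = 282.71. Long run: P = 230.50.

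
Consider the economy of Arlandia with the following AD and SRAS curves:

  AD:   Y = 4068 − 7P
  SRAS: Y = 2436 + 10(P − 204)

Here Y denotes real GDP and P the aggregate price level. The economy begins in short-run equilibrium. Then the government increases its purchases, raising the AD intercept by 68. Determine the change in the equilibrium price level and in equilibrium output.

This is a positive demand shock: AD shifts right.
New AD: Y = 4136 − 7P.
SRAS can be written Y = 396 + 10P.
Set AD = SRAS: 4136 − 7P = 396 + 10P, so 3740 = 17P and P = 220.
Y = 4136 − 7·220 = 2596.
Initially P = 216, Y = 2556, so ΔP = +4 and ΔY = +40.

ΔP = +4, ΔY = +40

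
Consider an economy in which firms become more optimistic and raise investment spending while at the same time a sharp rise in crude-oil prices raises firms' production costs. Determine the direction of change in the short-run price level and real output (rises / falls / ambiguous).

Price level: rises; output: ambiguous

The first event is a positive demand shock: AD shifts right, which by itself pushes P up and Y up.
The second is an adverse supply shock: SRAS shifts left, which by itself pushes P up and Y down.
Both shocks push P up, so P rises. The two shocks push Y in opposite directions, so the effect on Y is ambiguous.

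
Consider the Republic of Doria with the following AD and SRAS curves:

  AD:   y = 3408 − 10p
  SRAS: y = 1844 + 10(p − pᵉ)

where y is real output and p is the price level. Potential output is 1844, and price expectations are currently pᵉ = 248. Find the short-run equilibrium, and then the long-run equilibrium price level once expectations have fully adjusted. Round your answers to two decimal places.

Short run: with pᵉ = 248, SRAS is y = 10p − 636. Setting AD = SRAS gives 4044 = 20p, so p = 202.20 and y = 3408 − 10p = 1386.00.
Output 1386.00 is below potential 1844, so over time expected prices fall and SRAS shifts right until y returns to 1844.
Long run: y = 1844 on the AD curve gives 1844 = 3408 − 10p, so p = 156.40.

Short run: p = 202.20, y = 1386.00. Long run: p = 156.40.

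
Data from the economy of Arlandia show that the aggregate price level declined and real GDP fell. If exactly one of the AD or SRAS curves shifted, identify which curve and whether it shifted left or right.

P fell and Y fell. An AD shift moves P and Y in the same direction; an SRAS shift moves them in opposite directions.
Here P and Y moved in the same direction, so the AD curve shifted.
Since Y fell, AD shifted left.

AD shifted left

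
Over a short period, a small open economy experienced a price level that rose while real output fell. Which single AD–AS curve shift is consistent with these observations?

SRAS shifted left

P rose and Y fell. An AD shift moves P and Y in the same direction; an SRAS shift moves them in opposite directions.
Here P and Y moved in opposite directions, so the SRAS curve shifted.
Since Y fell, SRAS shifted left.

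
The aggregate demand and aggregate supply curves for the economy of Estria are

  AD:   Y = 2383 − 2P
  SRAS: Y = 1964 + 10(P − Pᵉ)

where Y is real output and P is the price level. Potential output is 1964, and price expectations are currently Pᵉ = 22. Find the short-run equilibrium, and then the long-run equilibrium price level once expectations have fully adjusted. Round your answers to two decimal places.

Short run: P = 53.25, Y = 2276.50. Long run: P = 209.50.

Short run: with Pᵉ = 22, SRAS is Y = 1744 + 10P. Setting AD = SRAS gives 639 = 12P, so P = 53.25 and Y = 2383 − 2P = 2276.50.
Output 2276.50 is above potential 1964, so over time expected prices rise and SRAS shifts left until Y returns to 1964.
Long run: Y = 1964 on the AD curve gives 1964 = 2383 − 2P, so P = 209.50.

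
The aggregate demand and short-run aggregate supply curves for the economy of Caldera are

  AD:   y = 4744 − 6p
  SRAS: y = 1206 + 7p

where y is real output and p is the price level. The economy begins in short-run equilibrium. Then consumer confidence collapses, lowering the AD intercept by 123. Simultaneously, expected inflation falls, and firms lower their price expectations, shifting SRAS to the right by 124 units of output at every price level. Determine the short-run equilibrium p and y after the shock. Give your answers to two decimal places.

After both shocks: AD is y = 4621 − 6p and SRAS is y = 1330 + 7p.
Setting them equal: 3291 = 13p, so p = 253.15.
Substituting into AD, y = 3102.08.

p = 253.15, y = 3102.08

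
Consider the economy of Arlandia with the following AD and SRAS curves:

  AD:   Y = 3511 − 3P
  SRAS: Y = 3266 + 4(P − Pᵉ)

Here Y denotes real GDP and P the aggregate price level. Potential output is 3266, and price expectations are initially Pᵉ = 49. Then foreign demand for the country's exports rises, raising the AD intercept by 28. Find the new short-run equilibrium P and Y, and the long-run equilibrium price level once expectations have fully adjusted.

Short run: P = 67, Y = 3338. Long run: P = 91.

AD shifts right: new AD is Y = 3539 − 3P. With Pᵉ = 49, SRAS is Y = 3070 + 4P.
Short run: 3539 − 3P = 3070 + 4P gives 469 = 7P, so P = 67 and Y = 3539 − 3·67 = 3338.
Y = 3338 is above potential 3266; expectations adjust and SRAS shifts left until Y = 3266.
Long run: on the new AD curve, 3266 = 3539 − 3P gives P = 91.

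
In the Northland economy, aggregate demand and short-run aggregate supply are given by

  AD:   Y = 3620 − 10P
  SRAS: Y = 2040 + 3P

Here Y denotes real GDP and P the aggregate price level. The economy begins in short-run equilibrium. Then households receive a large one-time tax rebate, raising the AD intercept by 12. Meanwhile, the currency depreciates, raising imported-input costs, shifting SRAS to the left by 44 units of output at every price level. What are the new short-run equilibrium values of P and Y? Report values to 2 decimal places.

P = 125.85, Y = 2373.54

After both shocks: AD is Y = 3632 − 10P and SRAS is Y = 1996 + 3P.
Setting them equal: 1636 = 13P, so P = 125.85.
Substituting into AD, Y = 2373.54.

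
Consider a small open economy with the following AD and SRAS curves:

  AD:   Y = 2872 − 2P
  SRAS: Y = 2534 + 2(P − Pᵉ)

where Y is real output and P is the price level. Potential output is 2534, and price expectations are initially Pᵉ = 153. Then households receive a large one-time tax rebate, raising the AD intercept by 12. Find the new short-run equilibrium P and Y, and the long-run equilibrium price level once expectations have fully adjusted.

AD shifts right: new AD is Y = 2884 − 2P. With Pᵉ = 153, SRAS is Y = 2228 + 2P.
Short run: 2884 − 2P = 2228 + 2P gives 656 = 4P, so P = 164 and Y = 2884 − 2·164 = 2556.
Y = 2556 is above potential 2534; expectations adjust and SRAS shifts left until Y = 2534.
Long run: on the new AD curve, 2534 = 2884 − 2P gives P = 175.

Short run: P = 164, Y = 2556. Long run: P = 175.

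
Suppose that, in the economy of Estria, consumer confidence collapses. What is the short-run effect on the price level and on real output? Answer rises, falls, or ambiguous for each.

Price level: falls; output: falls

This is a negative demand shock: AD shifts left.
Moving along the upward-sloping SRAS curve, P falls and Y falls.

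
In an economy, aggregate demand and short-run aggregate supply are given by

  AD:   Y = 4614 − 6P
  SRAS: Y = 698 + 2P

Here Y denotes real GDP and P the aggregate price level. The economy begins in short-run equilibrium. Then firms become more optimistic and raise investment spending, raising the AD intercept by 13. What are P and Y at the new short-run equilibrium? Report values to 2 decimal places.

This is a positive demand shock: AD shifts right.
New AD: Y = 4627 − 6P.
Set AD = SRAS: 4627 − 6P = 698 + 2P, so 3929 = 8P and P = 491.13.
Substituting into AD, Y = 1680.25.

P = 491.13, Y = 1680.25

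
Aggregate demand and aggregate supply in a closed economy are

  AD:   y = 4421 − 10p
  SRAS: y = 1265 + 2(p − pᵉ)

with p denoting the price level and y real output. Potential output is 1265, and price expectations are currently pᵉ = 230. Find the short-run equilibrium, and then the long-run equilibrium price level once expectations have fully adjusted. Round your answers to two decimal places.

Short run: with pᵉ = 230, SRAS is y = 805 + 2p. Setting AD = SRAS gives 3616 = 12p, so p = 301.33 and y = 4421 − 10p = 1407.67.
Output 1407.67 is above potential 1265, so over time expected prices rise and SRAS shifts left until y returns to 1265.
Long run: y = 1265 on the AD curve gives 1265 = 4421 − 10p, so p = 315.60.

Short run: p = 301.33, y = 1407.67. Long run: p = 315.60.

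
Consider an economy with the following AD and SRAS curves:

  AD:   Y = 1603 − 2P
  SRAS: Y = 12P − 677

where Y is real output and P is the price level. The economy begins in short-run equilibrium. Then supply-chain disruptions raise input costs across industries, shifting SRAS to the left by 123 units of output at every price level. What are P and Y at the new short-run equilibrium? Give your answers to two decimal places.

P = 171.64, Y = 1259.71

This is a negative supply shock: SRAS shifts left.
New SRAS: Y = 12P − 800.
Set AD = SRAS: 1603 − 2P = 12P − 800, so 2403 = 14P and P = 171.64.
Substituting into AD, Y = 1259.71.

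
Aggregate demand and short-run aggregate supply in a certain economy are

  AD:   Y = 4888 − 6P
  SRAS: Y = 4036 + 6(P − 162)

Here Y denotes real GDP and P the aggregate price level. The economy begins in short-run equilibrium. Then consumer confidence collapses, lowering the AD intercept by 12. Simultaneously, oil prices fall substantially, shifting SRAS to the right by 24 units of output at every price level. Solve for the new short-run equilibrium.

After both shocks: AD is Y = 4876 − 6P and SRAS is Y = 3088 + 6P.
Setting them equal: 1788 = 12P, so P = 149.
Y = 4876 − 6·149 = 3982.

P = 149, Y = 3982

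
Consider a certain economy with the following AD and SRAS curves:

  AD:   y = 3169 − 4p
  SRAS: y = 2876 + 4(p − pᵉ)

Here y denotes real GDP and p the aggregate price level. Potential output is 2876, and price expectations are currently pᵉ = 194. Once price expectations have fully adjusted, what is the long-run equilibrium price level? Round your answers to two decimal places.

Short run: with pᵉ = 194, SRAS is y = 2100 + 4p. Setting AD = SRAS gives 1069 = 8p, so p = 133.63 and y = 3169 − 4p = 2634.50.
Output 2634.50 is below potential 2876, so over time expected prices fall and SRAS shifts right until y returns to 2876.
Long run: y = 2876 on the AD curve gives 2876 = 3169 − 4p, so p = 73.25.

Long-run p = 73.25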